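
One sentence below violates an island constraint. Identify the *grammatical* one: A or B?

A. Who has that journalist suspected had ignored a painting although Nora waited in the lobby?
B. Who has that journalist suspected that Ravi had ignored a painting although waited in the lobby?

A

In B, the wh-phrase is extracted from inside an adjunct island (introduced by "although"), which blocks movement.
In A, the extraction path crosses only that-complement boundaries, which are transparent.
So A is grammatical.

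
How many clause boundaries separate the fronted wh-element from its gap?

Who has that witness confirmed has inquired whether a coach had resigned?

1

"who" is extracted from the subject of "inquired".
Boundaries crossed, outermost first: [Ø] — 1 in total.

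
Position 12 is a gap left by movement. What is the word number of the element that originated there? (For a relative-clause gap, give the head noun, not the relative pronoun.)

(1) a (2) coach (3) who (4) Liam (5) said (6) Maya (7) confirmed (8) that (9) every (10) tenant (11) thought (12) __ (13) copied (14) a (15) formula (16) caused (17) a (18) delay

The gap at 12 is the subject of "copied", inside a relative clause.
The relative pronoun is "who" (word 3); it is bound by the head noun immediately before it.
Its filler is the head noun "coach", at word 2.

2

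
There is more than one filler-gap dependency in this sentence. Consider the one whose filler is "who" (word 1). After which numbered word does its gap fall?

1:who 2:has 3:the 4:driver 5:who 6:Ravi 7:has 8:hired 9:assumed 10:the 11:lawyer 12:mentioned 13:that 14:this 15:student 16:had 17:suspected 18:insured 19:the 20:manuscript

The displaced element is "who" (word 1).
It is linked across 3 clause boundaries (Ø → that → Ø).
It functions as the subject of "insured", so the gap sits immediately after word 17 ("suspected").
Base order: The driver who Ravi has hired has assumed the lawyer mentioned that this student had suspected that who insured the manuscript.

17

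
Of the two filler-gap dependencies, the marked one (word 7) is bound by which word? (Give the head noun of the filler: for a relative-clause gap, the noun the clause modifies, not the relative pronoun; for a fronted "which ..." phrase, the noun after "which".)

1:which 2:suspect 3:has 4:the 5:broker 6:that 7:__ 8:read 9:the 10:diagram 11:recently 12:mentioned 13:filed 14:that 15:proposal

The marked gap is inside the relative clause, the subject of "read".
Its filler is the head noun "broker" (via "that"), at word 5.
(The other dependency links word 2 to a gap after word 12.)

5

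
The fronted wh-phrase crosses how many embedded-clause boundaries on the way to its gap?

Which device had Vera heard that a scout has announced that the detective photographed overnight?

"which device" is extracted from the object of "photographed".
Boundaries crossed, outermost first: [that], [that] — 2 in total.

2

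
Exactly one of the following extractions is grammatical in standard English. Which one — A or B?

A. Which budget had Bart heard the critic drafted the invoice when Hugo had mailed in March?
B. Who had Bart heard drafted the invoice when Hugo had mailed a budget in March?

B

In A, the wh-phrase is extracted from inside an adjunct island (introduced by "when"), which blocks movement.
In B, the extraction path crosses only that-complement boundaries, which are transparent.
So B is grammatical.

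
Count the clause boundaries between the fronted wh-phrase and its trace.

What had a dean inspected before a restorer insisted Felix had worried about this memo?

"what" originates inside the matrix clause — no clause boundary is crossed.

0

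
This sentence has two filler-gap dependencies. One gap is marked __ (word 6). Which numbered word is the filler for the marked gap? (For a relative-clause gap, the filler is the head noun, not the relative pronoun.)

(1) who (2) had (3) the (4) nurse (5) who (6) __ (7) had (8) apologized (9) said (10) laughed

4

The marked gap is inside the relative clause, the subject of "apologized".
Its filler is the head noun "nurse" (via "who"), at word 4.
(The other dependency links word 1 to a gap after word 9.)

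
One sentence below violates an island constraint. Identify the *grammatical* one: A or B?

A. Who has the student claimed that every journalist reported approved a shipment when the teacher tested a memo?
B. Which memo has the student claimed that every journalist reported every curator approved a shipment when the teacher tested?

In B, the wh-phrase is extracted from inside an adjunct island (introduced by "when"), which blocks movement.
In A, the extraction path crosses only that-complement boundaries, which are transparent.
So A is grammatical.

A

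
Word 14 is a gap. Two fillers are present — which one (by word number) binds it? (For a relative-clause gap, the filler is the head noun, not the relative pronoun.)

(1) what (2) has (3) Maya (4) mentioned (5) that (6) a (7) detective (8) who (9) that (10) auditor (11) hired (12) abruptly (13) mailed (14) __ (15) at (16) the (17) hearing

1

The marked gap is the direct object of "mailed".
Its filler is the fronted wh-phrase "what", at word 1.
(The other dependency links word 7 to a gap after word 11.)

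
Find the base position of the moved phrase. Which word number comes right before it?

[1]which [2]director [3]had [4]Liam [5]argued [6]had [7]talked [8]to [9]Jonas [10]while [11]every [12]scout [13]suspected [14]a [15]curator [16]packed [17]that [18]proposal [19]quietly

The displaced element is "which director" (word 2).
It is linked across 1 clause boundary (Ø).
It functions as the subject of "talked", so the gap sits immediately after word 5 ("argued").
Base order: Liam had argued that which director had talked to Jonas while every scout suspected a curator packed that proposal quietly.

5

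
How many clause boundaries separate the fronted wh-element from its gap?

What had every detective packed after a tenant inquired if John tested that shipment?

0

"what" originates inside the matrix clause — no clause boundary is crossed.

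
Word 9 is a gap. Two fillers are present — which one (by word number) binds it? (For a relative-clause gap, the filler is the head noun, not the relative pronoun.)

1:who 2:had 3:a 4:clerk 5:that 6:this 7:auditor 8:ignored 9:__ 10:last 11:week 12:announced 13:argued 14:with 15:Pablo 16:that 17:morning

The marked gap is inside the relative clause, the direct object of "ignored".
Its filler is the head noun "clerk" (via "that"), at word 4.
(The other dependency links word 1 to a gap after word 12.)

4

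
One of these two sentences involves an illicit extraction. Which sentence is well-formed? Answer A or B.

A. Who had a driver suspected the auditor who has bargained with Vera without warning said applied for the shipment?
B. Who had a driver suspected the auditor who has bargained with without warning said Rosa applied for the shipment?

A

In B, the wh-phrase is extracted from inside a complex-NP island (relative clause) (introduced by "who"), which blocks movement.
In A, the extraction path crosses only that-complement boundaries, which are transparent.
So A is grammatical.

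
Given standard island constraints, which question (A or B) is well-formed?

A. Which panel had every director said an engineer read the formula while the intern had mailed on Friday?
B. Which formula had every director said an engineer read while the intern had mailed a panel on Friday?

B

In A, the wh-phrase is extracted from inside an adjunct island (introduced by "while"), which blocks movement.
In B, the extraction path crosses only that-complement boundaries, which are transparent.
So B is grammatical.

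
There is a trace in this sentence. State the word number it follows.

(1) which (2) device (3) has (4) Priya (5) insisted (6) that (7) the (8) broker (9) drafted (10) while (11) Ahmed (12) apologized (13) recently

9

The displaced element is "which device" (word 2).
It is linked across 1 clause boundary (that).
It functions as the direct object of "drafted", so the gap sits immediately after word 9 ("drafted").
Base order: Priya has insisted that the broker drafted which device while Ahmed apologized recently.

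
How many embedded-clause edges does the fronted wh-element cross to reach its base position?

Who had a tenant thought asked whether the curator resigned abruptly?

1

"who" is extracted from the subject of "asked".
Boundaries crossed, outermost first: [Ø] — 1 in total.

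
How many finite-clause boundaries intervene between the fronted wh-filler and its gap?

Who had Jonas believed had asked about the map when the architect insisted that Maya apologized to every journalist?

"who" is extracted from the subject of "asked".
Boundaries crossed, outermost first: [Ø] — 1 in total.

1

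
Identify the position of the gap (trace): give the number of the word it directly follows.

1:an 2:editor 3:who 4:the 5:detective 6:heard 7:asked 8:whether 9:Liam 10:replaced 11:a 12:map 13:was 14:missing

The displaced element is "an editor" (word 2).
It is linked across 1 clause boundary (Ø).
It functions as the subject of "asked", so the gap sits immediately after word 6 ("heard").
Base order: The detective heard that an editor asked whether Liam replaced a map.

6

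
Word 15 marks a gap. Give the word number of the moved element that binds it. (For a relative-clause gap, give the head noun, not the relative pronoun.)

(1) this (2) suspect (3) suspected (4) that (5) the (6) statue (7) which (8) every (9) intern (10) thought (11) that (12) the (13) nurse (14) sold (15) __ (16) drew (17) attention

6

The gap at 15 is the object of "sold", inside a relative clause.
The relative pronoun is "which" (word 7); it is bound by the head noun immediately before it.
Its filler is the head noun "statue", at word 6.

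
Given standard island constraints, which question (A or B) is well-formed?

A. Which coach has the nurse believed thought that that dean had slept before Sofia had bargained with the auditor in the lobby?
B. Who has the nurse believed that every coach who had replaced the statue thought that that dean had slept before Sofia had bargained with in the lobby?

In B, the wh-phrase is extracted from inside an adjunct island (introduced by "before"), which blocks movement.
In A, the extraction path crosses only that-complement boundaries, which are transparent.
So A is grammatical.

A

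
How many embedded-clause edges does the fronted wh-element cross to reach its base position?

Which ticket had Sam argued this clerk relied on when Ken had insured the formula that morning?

"which ticket" is extracted from the PP object of "relied".
Boundaries crossed, outermost first: [Ø] — 1 in total.

1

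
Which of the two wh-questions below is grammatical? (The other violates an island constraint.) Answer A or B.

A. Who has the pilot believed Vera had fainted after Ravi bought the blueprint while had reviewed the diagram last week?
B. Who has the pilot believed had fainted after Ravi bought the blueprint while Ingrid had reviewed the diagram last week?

B

In A, the wh-phrase is extracted from inside an adjunct island (introduced by "after"), which blocks movement.
In B, the extraction path crosses only that-complement boundaries, which are transparent.
So B is grammatical.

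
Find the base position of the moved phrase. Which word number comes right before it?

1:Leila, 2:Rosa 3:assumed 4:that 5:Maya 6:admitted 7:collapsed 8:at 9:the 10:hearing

The displaced element is "Leila" (word 1).
It is linked across 2 clause boundaries (that → Ø).
It functions as the subject of "collapsed", so the gap sits immediately after word 6 ("admitted").
Base order: Rosa assumed that Maya admitted that Leila collapsed at the hearing.

6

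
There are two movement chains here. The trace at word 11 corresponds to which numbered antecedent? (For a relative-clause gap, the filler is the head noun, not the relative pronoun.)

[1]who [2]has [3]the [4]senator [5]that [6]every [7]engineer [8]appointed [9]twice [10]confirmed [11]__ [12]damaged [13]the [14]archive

1

The marked gap is the subject of "damaged".
Its filler is the fronted wh-phrase "who", at word 1.
(The other dependency links word 4 to a gap after word 8.)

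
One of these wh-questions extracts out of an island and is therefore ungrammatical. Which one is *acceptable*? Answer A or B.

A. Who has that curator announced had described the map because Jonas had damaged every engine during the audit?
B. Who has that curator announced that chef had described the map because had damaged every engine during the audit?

A

In B, the wh-phrase is extracted from inside an adjunct island (introduced by "because"), which blocks movement.
In A, the extraction path crosses only that-complement boundaries, which are transparent.
So A is grammatical.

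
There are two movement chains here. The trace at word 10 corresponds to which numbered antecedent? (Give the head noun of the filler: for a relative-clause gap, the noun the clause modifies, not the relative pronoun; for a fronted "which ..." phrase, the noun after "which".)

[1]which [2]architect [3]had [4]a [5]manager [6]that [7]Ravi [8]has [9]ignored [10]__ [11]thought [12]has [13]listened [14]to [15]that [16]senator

The marked gap is inside the relative clause, the direct object of "ignored".
Its filler is the head noun "manager" (via "that"), at word 5.
(The other dependency links word 2 to a gap after word 11.)

5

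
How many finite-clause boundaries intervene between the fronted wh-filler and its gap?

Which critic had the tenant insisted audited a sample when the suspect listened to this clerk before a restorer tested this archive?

1

"which critic" is extracted from the subject of "audited".
Boundaries crossed, outermost first: [Ø] — 1 in total.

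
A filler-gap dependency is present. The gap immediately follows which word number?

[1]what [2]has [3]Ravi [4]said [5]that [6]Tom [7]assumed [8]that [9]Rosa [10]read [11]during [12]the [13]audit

The displaced element is "what" (word 1).
It is linked across 2 clause boundaries (that → that).
It functions as the direct object of "read", so the gap sits immediately after word 10 ("read").
Base order: Ravi has said that Tom assumed that Rosa read what during the audit.

10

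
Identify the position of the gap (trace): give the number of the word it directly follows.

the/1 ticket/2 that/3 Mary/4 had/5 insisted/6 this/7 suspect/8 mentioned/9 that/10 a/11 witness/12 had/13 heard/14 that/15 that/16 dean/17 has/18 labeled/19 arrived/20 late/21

19

The displaced element is "the ticket" (word 2).
It is linked across 3 clause boundaries (Ø → that → that).
It functions as the direct object of "labeled", so the gap sits immediately after word 19 ("labeled").
Base order: Mary had insisted this suspect mentioned that a witness had heard that that dean has labeled the ticket.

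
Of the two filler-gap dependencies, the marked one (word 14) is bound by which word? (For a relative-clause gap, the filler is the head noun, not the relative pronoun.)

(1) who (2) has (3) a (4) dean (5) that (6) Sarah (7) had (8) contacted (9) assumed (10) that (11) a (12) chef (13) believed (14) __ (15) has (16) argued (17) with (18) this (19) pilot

The marked gap is the subject of "argued".
Its filler is the fronted wh-phrase "who", at word 1.
(The other dependency links word 4 to a gap after word 8.)

1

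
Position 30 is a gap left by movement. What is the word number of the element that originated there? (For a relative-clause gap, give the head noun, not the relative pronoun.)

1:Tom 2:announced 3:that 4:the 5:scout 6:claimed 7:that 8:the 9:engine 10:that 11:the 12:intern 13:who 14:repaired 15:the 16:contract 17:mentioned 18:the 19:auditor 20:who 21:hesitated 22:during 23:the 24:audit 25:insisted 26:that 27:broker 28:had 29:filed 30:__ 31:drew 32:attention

9

The gap at 30 is the object of "filed", inside a relative clause.
The relative pronoun is "that" (word 10); it is bound by the head noun immediately before it.
Its filler is the head noun "engine", at word 9.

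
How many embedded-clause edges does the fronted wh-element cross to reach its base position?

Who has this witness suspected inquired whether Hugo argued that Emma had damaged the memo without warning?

"who" is extracted from the subject of "inquired".
Boundaries crossed, outermost first: [Ø] — 1 in total.

1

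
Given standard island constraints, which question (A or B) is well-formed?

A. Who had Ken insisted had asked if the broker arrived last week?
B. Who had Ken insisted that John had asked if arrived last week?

A

In B, the wh-phrase is extracted from inside a wh-island (introduced by "if"), which blocks movement.
In A, the extraction path crosses only that-complement boundaries, which are transparent.
So A is grammatical.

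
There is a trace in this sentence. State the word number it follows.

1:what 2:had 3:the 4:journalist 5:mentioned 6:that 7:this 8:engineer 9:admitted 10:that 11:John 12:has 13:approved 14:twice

The displaced element is "what" (word 1).
It is linked across 2 clause boundaries (that → that).
It functions as the direct object of "approved", so the gap sits immediately after word 13 ("approved").
Base order: The journalist had mentioned that this engineer admitted that John has approved what twice.

13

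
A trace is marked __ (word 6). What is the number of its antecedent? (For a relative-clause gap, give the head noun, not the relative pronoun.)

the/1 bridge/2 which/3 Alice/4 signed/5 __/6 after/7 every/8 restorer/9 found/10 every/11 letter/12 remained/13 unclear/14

2

The gap at 6 is the object of "signed", inside a relative clause.
The relative pronoun is "which" (word 3); it is bound by the head noun immediately before it.
Its filler is the head noun "bridge", at word 2.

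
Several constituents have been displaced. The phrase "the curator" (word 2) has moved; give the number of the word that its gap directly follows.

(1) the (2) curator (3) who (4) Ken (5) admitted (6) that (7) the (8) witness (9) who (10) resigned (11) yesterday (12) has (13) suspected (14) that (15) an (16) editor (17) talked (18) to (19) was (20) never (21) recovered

The displaced element is "the curator" (word 2).
It is linked across 2 clause boundaries (that → that).
It functions as the object of the preposition "to" of "talked", so the gap sits immediately after word 18 ("to").
Base order: Ken admitted that the witness who resigned yesterday has suspected that an editor talked to the curator.

18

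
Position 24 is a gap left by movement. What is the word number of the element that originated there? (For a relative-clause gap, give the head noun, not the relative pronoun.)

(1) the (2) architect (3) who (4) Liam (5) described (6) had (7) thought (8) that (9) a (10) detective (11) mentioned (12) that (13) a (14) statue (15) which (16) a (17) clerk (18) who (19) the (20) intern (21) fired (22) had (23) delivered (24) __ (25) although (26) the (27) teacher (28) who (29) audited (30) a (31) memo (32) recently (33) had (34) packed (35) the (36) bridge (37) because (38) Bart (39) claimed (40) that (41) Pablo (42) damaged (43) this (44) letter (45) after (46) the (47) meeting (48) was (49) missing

The gap at 24 is the object of "delivered", inside a relative clause.
The relative pronoun is "which" (word 15); it is bound by the head noun immediately before it.
Its filler is the head noun "statue", at word 14.

14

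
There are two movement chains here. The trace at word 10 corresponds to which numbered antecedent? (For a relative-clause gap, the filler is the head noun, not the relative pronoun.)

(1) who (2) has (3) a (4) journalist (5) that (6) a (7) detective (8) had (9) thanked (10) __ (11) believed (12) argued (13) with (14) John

The marked gap is inside the relative clause, the direct object of "thanked".
Its filler is the head noun "journalist" (via "that"), at word 4.
(The other dependency links word 1 to a gap after word 11.)

4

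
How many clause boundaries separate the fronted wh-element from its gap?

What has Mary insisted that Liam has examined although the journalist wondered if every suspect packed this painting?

1

"what" is extracted from the object of "examined".
Boundaries crossed, outermost first: [that] — 1 in total.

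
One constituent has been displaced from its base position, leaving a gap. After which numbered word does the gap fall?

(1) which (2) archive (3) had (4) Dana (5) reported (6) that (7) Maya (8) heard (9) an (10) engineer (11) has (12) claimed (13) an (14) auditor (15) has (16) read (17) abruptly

16

The displaced element is "which archive" (word 2).
It is linked across 3 clause boundaries (that → Ø → Ø).
It functions as the direct object of "read", so the gap sits immediately after word 16 ("read").
Base order: Dana had reported that Maya heard an engineer has claimed an auditor has read which archive abruptly.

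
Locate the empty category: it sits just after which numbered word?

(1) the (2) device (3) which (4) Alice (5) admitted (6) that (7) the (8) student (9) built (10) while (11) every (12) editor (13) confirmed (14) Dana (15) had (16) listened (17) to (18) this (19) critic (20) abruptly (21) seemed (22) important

The displaced element is "the device" (word 2).
It is linked across 1 clause boundary (that).
It functions as the direct object of "built", so the gap sits immediately after word 9 ("built").
Base order: Alice admitted that the student built the device while every editor confirmed Dana had listened to this critic abruptly.

9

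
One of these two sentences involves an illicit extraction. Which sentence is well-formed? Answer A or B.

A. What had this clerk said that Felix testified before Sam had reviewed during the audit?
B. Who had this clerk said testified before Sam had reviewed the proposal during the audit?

B

In A, the wh-phrase is extracted from inside an adjunct island (introduced by "before"), which blocks movement.
In B, the extraction path crosses only that-complement boundaries, which are transparent.
So B is grammatical.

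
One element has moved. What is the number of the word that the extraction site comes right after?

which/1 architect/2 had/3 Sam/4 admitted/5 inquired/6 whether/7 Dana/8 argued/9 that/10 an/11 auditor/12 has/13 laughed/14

5

The displaced element is "which architect" (word 2).
It is linked across 1 clause boundary (Ø).
It functions as the subject of "inquired", so the gap sits immediately after word 5 ("admitted").
Base order: Sam had admitted that which architect inquired whether Dana argued that an auditor has laughed.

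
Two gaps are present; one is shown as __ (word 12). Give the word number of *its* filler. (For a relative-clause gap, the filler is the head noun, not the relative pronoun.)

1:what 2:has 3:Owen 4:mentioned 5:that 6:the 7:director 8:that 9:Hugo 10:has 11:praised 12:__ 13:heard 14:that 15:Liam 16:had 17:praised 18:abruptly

The marked gap is inside the relative clause, the direct object of "praised".
Its filler is the head noun "director" (via "that"), at word 7.
(The other dependency links word 1 to a gap after word 17.)

7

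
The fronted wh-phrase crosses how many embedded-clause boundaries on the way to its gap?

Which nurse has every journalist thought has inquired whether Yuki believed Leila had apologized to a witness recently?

"which nurse" is extracted from the subject of "inquired".
Boundaries crossed, outermost first: [Ø] — 1 in total.

1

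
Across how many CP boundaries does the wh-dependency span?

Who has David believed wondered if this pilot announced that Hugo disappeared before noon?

1

"who" is extracted from the subject of "wondered".
Boundaries crossed, outermost first: [Ø] — 1 in total.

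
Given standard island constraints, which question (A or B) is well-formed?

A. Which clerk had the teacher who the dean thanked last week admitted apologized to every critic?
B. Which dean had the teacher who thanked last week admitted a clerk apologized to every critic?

A

In B, the wh-phrase is extracted from inside a complex-NP island (relative clause) (introduced by "who"), which blocks movement.
In A, the extraction path crosses only that-complement boundaries, which are transparent.
So A is grammatical.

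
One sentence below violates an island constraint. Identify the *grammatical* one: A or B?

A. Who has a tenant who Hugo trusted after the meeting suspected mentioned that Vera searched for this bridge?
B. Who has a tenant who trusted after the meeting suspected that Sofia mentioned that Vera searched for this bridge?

In B, the wh-phrase is extracted from inside a complex-NP island (relative clause) (introduced by "who"), which blocks movement.
In A, the extraction path crosses only that-complement boundaries, which are transparent.
So A is grammatical.

A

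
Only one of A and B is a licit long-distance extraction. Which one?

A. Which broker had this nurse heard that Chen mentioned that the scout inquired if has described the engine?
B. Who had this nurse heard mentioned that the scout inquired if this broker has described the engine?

B

In A, the wh-phrase is extracted from inside a wh-island (introduced by "if"), which blocks movement.
In B, the extraction path crosses only that-complement boundaries, which are transparent.
So B is grammatical.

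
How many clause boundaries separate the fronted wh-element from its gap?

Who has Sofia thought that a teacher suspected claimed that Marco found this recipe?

"who" is extracted from the subject of "claimed".
Boundaries crossed, outermost first: [that], [Ø] — 2 in total.

2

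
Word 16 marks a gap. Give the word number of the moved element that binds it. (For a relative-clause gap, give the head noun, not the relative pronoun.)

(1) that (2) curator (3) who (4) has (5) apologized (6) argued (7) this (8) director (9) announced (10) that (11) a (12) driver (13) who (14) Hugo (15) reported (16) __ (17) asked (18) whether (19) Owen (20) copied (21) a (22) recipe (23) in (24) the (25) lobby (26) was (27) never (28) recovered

The gap at 16 is the subject of "asked", inside a relative clause.
The relative pronoun is "who" (word 13); it is bound by the head noun immediately before it.
Its filler is the head noun "driver", at word 12.

12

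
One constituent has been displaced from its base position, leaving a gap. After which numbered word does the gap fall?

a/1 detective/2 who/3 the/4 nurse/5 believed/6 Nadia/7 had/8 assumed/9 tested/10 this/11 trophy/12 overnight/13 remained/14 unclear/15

9

The displaced element is "a detective" (word 2).
It is linked across 2 clause boundaries (Ø → Ø).
It functions as the subject of "tested", so the gap sits immediately after word 9 ("assumed").
Base order: The nurse believed Nadia had assumed that a detective tested this trophy overnight.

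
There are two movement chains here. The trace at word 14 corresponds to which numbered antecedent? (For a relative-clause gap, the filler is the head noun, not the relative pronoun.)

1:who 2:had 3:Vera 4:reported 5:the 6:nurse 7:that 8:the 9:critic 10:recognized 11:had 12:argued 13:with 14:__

The marked gap is the object of the preposition "with" of "argued".
Its filler is the fronted wh-phrase "who", at word 1.
(The other dependency links word 6 to a gap after word 10.)

1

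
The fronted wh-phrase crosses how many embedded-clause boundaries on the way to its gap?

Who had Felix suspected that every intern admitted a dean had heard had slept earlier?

3

"who" is extracted from the subject of "slept".
Boundaries crossed, outermost first: [that], [Ø], [Ø] — 3 in total.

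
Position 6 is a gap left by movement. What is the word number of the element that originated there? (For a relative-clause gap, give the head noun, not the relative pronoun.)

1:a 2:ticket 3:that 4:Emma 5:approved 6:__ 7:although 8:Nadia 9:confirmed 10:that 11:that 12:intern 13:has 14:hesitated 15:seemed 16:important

2

The gap at 6 is the object of "approved", inside a relative clause.
The relative pronoun is "that" (word 3); it is bound by the head noun immediately before it.
Its filler is the head noun "ticket", at word 2.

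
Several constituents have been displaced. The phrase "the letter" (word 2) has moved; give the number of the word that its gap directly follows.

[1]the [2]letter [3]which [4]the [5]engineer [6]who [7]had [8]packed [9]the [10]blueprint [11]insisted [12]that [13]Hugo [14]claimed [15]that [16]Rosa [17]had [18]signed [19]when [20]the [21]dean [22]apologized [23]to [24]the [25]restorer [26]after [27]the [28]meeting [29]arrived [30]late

18

The displaced element is "the letter" (word 2).
It is linked across 2 clause boundaries (that → that).
It functions as the direct object of "signed", so the gap sits immediately after word 18 ("signed").
Base order: The engineer who had packed the blueprint insisted that Hugo claimed that Rosa had signed the letter when the dean apologized to the restorer after the meeting.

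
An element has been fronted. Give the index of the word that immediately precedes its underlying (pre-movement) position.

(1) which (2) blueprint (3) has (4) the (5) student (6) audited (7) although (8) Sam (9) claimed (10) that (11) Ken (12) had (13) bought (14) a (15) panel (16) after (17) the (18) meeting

The displaced element is "which blueprint" (word 2).
It functions as the direct object of "audited", so the gap sits immediately after word 6 ("audited").
Base order: The student has audited which blueprint although Sam claimed that Ken had bought a panel after the meeting.

6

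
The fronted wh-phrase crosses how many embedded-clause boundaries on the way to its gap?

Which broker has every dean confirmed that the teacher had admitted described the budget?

"which broker" is extracted from the subject of "described".
Boundaries crossed, outermost first: [that], [Ø] — 2 in total.

2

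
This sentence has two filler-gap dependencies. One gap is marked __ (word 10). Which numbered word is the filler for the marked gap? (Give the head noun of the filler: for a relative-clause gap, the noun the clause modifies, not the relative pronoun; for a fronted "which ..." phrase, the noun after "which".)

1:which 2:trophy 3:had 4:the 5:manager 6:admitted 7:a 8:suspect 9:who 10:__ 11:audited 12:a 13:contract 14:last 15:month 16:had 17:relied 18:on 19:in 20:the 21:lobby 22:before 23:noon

The marked gap is inside the relative clause, the subject of "audited".
Its filler is the head noun "suspect" (via "who"), at word 8.
(The other dependency links word 2 to a gap after word 18.)

8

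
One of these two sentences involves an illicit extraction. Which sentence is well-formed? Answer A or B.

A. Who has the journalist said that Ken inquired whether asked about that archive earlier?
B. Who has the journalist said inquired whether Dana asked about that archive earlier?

B

In A, the wh-phrase is extracted from inside a wh-island (introduced by "whether"), which blocks movement.
In B, the extraction path crosses only that-complement boundaries, which are transparent.
So B is grammatical.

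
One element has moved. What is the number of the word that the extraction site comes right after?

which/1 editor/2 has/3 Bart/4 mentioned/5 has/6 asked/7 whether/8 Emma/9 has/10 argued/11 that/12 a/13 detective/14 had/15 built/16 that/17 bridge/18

5

The displaced element is "which editor" (word 2).
It is linked across 1 clause boundary (Ø).
It functions as the subject of "asked", so the gap sits immediately after word 5 ("mentioned").
Base order: Bart has mentioned which editor has asked whether Emma has argued that a detective had built that bridge.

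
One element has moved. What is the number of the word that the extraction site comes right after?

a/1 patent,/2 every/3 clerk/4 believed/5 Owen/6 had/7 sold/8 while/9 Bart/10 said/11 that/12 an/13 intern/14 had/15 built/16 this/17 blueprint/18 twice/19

The displaced element is "a patent" (word 2).
It is linked across 1 clause boundary (Ø).
It functions as the direct object of "sold", so the gap sits immediately after word 8 ("sold").
Base order: Every clerk believed Owen had sold a patent while Bart said that an intern had built this blueprint twice.

8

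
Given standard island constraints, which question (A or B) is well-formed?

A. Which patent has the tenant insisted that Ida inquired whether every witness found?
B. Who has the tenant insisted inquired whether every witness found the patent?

In A, the wh-phrase is extracted from inside a wh-island (introduced by "whether"), which blocks movement.
In B, the extraction path crosses only that-complement boundaries, which are transparent.
So B is grammatical.

B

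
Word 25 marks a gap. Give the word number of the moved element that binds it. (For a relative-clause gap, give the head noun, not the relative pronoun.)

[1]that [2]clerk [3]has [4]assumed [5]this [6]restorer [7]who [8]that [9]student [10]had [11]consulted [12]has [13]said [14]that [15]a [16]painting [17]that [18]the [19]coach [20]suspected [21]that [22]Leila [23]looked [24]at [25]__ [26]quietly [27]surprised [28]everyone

The gap at 25 is the prepositional object of "looked", inside a relative clause.
The relative pronoun is "that" (word 17); it is bound by the head noun immediately before it.
Its filler is the head noun "painting", at word 16.

16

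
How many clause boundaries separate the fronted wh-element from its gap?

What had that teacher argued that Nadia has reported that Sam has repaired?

"what" is extracted from the object of "repaired".
Boundaries crossed, outermost first: [that], [that] — 2 in total.

2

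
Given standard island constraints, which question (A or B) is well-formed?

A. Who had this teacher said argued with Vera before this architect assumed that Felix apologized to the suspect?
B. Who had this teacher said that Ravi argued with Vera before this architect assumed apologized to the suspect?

A

In B, the wh-phrase is extracted from inside an adjunct island (introduced by "before"), which blocks movement.
In A, the extraction path crosses only that-complement boundaries, which are transparent.
So A is grammatical.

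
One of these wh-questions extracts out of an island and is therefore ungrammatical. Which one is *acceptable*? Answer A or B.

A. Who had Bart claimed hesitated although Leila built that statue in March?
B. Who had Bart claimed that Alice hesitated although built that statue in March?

In B, the wh-phrase is extracted from inside an adjunct island (introduced by "although"), which blocks movement.
In A, the extraction path crosses only that-complement boundaries, which are transparent.
So A is grammatical.

A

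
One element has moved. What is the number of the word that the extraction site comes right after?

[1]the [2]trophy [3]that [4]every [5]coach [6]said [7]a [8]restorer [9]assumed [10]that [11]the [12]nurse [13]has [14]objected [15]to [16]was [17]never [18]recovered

The displaced element is "the trophy" (word 2).
It is linked across 2 clause boundaries (Ø → that).
It functions as the object of the preposition "to" of "objected", so the gap sits immediately after word 15 ("to").
Base order: Every coach said a restorer assumed that the nurse has objected to the trophy.

15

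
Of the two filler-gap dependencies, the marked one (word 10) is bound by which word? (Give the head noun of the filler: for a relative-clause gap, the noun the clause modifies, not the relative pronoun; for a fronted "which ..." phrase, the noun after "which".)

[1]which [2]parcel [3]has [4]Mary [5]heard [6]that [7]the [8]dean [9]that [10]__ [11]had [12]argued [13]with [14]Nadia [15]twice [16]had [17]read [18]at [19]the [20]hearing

8

The marked gap is inside the relative clause, the subject of "argued".
Its filler is the head noun "dean" (via "that"), at word 8.
(The other dependency links word 2 to a gap after word 17.)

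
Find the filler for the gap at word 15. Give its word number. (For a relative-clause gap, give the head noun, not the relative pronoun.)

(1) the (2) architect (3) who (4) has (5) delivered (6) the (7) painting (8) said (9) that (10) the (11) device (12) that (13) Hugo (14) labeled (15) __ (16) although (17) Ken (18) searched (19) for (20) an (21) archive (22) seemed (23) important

11

The gap at 15 is the object of "labeled", inside a relative clause.
The relative pronoun is "that" (word 12); it is bound by the head noun immediately before it.
Its filler is the head noun "device", at word 11.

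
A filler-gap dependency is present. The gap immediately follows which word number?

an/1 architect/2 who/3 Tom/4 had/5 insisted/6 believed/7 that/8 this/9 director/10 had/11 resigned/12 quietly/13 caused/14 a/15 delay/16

6

The displaced element is "an architect" (word 2).
It is linked across 1 clause boundary (Ø).
It functions as the subject of "believed", so the gap sits immediately after word 6 ("insisted").
Base order: Tom had insisted an architect believed that this director had resigned quietly.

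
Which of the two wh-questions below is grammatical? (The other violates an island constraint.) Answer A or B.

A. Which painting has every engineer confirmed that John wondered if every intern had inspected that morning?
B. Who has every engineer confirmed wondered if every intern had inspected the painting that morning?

B

In A, the wh-phrase is extracted from inside a wh-island (introduced by "if"), which blocks movement.
In B, the extraction path crosses only that-complement boundaries, which are transparent.
So B is grammatical.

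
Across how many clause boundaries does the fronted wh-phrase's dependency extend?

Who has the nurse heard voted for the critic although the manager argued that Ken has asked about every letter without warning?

1

"who" is extracted from the subject of "voted".
Boundaries crossed, outermost first: [Ø] — 1 in total.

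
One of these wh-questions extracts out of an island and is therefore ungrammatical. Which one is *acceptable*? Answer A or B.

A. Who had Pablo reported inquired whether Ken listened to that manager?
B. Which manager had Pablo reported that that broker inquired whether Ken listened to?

In B, the wh-phrase is extracted from inside a wh-island (introduced by "whether"), which blocks movement.
In A, the extraction path crosses only that-complement boundaries, which are transparent.
So A is grammatical.

A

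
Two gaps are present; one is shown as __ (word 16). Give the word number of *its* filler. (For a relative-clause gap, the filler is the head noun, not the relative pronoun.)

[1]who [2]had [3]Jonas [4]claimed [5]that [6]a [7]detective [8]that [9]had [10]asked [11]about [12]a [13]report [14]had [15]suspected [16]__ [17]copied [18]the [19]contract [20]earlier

The marked gap is the subject of "copied".
Its filler is the fronted wh-phrase "who", at word 1.
(The other dependency links word 7 to a gap after word 8.)

1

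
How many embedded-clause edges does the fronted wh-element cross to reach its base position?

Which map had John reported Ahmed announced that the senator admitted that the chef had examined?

3

"which map" is extracted from the object of "examined".
Boundaries crossed, outermost first: [Ø], [that], [that] — 3 in total.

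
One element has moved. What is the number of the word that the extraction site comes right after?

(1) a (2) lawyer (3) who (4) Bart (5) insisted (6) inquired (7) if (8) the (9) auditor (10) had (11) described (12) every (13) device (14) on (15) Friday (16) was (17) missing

The displaced element is "a lawyer" (word 2).
It is linked across 1 clause boundary (Ø).
It functions as the subject of "inquired", so the gap sits immediately after word 5 ("insisted").
Base order: Bart insisted that a lawyer inquired if the auditor had described every device on Friday.

5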